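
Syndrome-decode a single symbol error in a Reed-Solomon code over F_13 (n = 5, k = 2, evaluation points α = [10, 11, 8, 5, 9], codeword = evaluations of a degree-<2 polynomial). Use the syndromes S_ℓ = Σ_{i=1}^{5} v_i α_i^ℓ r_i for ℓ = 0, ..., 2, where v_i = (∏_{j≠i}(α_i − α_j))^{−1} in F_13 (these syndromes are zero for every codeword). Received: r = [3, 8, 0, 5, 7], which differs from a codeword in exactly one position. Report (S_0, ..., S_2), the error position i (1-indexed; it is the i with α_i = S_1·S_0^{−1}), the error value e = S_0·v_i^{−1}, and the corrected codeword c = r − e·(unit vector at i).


S = (5, 11, 6), error at position 1, error magnitude e = 2, c = [1, 8, 0, 5, 7].

Step 1: column multipliers v_i = (∏_{j≠i}(α_i − α_j))^{−1} mod 13.
  i = 1 (α = 10): (10−11)(10−8)(10−5)(10−9) = (−1)·2·5·1 = −10 ≡ 3, so v_1 = 3^{−1} = 9 (mod 13).
  i = 2 (α = 11): (11−10)(11−8)(11−5)(11−9) = 1·3·6·2 = 36 ≡ 10, so v_2 = 10^{−1} = 4 (mod 13).
  i = 3 (α = 8): (8−10)(8−11)(8−5)(8−9) = (−2)·(−3)·3·(−1) = −18 ≡ 8, so v_3 = 8^{−1} = 5 (mod 13).
  i = 4 (α = 5): (5−10)(5−11)(5−8)(5−9) = (−5)·(−6)·(−3)·(−4) = 360 ≡ 9, so v_4 = 9^{−1} = 3 (mod 13).
  i = 5 (α = 9): (9−10)(9−11)(9−8)(9−5) = (−1)·(−2)·1·4 = 8 ≡ 8, so v_5 = 8^{−1} = 5 (mod 13).
  v = [9, 4, 5, 3, 5].
Step 2: syndromes of r = [3, 8, 0, 5, 7] (all sums mod 13).
  S_0 = Σ v_i r_i = 9·3 + 4·8 + 5·0 + 3·5 + 5·7 = 109 ≡ 5.
  S_1 = Σ v_i α_i r_i = 9·10·3 + 4·11·8 + 5·8·0 + 3·5·5 + 5·9·7 = 1012 ≡ 11.
  α_i^2 mod 13 = [9, 4, 12, 12, 3].
  S_2 = Σ v_i α_i^2 r_i = 9·9·3 + 4·4·8 + 5·12·0 + 3·12·5 + 5·3·7 = 656 ≡ 6.
  S = (5, 11, 6) ≠ 0, so r is not a codeword (an error is present).
Step 3: locate the error. For a single error e at position i, S_ℓ = v_i·e·α_i^ℓ, so α_err = S_1/S_0.
  S_0^{−1} = 5^{−1} = 8 (mod 13), so α_err = 11·8 = 88 ≡ 10 = α_1. Error position i = 1.
  Consistency check: S_2/S_1 = 6·6 = 36 ≡ 10 = α_err ✓ (single-error assumption holds).
Step 4: error magnitude e = S_0/v_1 = S_0·∏_{j≠1}(α_1 − α_j) = 5·3 = 15 ≡ 2 (mod 13).
Step 5: correct position 1: c_1 = r_1 − e = 3 − 2 ≡ 1 (mod 13). Hence c = [1, 8, 0, 5, 7].
  Check: interpolating c through the α_i gives m(x) = 9 + 7·x (degree < 2) with m(α_i) = c_i for every i, so c is indeed a codeword.


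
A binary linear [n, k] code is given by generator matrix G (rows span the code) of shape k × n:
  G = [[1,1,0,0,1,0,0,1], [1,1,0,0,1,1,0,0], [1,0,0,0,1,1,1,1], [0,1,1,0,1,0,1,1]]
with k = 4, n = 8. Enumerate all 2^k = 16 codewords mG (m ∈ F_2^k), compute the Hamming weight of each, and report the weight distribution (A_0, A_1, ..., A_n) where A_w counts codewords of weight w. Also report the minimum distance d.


Weight distribution: A_0 = 1, A_2 = 2, A_3 = 4, A_4 = 5, A_5 = 4. Minimum distance d = 2.

Enumerate all 2^4 = 16 messages m ∈ F_2^4.
For each, compute codeword c = mG in F_2^8, then tally its weight.
  m = 0000 → c = 00000000, weight = 0.
  m = 1000 → c = 11001001, weight = 4.
  m = 0100 → c = 11001100, weight = 4.
  m = 1100 → c = 00000101, weight = 2.
  m = 0010 → c = 10001111, weight = 5.
  m = 1010 → c = 01000110, weight = 3.
  m = 0110 → c = 01000011, weight = 3.
  m = 1110 → c = 10001010, weight = 3.
  m = 0001 → c = 01101011, weight = 5.
  m = 1001 → c = 10100010, weight = 3.
  m = 0101 → c = 10100111, weight = 5.
  m = 1101 → c = 01101110, weight = 5.
  m = 0011 → c = 11100100, weight = 4.
  m = 1011 → c = 00101101, weight = 4.
  m = 0111 → c = 00101000, weight = 2.
  m = 1111 → c = 11100001, weight = 4.
Tally weights:
  weight 0: 1 codewords.
  weight 2: 2 codewords.
  weight 3: 4 codewords.
  weight 4: 5 codewords.
  weight 5: 4 codewords.
Minimum distance d = smallest w > 0 with A_w > 0 = 2.
Sanity: Σ A_w = 16 = 2^4 = 16 ✓.


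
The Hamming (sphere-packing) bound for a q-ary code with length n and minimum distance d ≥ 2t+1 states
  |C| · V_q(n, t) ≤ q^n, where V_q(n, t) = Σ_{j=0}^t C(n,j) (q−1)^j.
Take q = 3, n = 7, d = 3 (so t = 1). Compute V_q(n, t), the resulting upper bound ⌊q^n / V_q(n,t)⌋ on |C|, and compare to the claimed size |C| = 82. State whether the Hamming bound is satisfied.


V_q(n, t) = 15, q^n = 2187, Hamming bound = 145, |C| = 82 ≤ bound (satisfied).

Step 1: Compute V_q(n, t) = Σ_{j=0}^1 C(n, j) (q−1)^j.
  j = 0: C(7,0)·(2)^0 = 1·1 = 1.
  j = 1: C(7,1)·(2)^1 = 7·2 = 14.
  V_q(n, t) = 1 + 14 = 15.
Step 2: q^n = 3^7 = 2187.
Step 3: Hamming bound ⌊q^n / V_q(n,t)⌋ = ⌊2187/15⌋ = 145.
Step 4: Compare |C| = 82 to 145: satisfied.
The claimed |C| lies below the Hamming bound.


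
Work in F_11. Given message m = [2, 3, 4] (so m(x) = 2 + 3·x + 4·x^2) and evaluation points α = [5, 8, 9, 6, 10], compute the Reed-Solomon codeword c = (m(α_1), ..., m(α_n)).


c = [7, 7, 1, 10, 3]

Message polynomial: m(x) = 2 + 3·x + 4·x^2 (mod 11).
For each evaluation point α_i, compute m(α_i) mod 11:
  α_1 = 5: Horner steps 4 → 1 → 7, so m(5) = 7.
  α_2 = 8: Horner steps 4 → 2 → 7, so m(8) = 7.
  α_3 = 9: Horner steps 4 → 6 → 1, so m(9) = 1.
  α_4 = 6: Horner steps 4 → 5 → 10, so m(6) = 10.
  α_5 = 10: Horner steps 4 → 10 → 3, so m(10) = 3.
Codeword c = [7, 7, 1, 10, 3] ∈ F_11^5.


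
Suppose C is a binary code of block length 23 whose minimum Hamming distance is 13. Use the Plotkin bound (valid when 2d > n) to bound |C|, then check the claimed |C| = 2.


Plotkin bound M ≤ 8; given |C| = 2 ≤ bound (satisfied).

Check applicability: 2d = 26, n = 23.
2d − n = 3 > 0, so Plotkin applies.
Compute d/(2d−n) = 13/3 ≈ 4.3333.
⌊d/(2d−n)⌋ = 4.
Plotkin bound: M ≤ 2·4 = 8.
Given |C| = 2, check: satisfied.
This |C| is below the Plotkin bound.


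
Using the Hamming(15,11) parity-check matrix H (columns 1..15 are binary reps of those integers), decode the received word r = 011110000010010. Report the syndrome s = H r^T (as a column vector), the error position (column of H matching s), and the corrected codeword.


s = (0, 1, 0, 1)^T, error position = 5, corrected codeword c = 011100000010010

Compute s = H r^T mod 2 one row at a time:
  s_1 = 0 + 0 + 0 + 1 + 0 + 0 + 1 + 0 = 2 ≡ 0 (mod 2).
  s_2 = 1 + 1 + 0 + 0 + 0 + 0 + 1 + 0 = 3 ≡ 1 (mod 2).
  s_3 = 1 + 1 + 0 + 0 + 0 + 1 + 1 + 0 = 4 ≡ 0 (mod 2).
  s_4 = 0 + 1 + 1 + 0 + 0 + 1 + 0 + 0 = 3 ≡ 1 (mod 2).
s = (0, 1, 0, 1)^T — this equals column 5 of H (binary 0101), so error is at position 5.
Correct: flip bit 5 of r = 011110000010010 to get c = 011100000010010.


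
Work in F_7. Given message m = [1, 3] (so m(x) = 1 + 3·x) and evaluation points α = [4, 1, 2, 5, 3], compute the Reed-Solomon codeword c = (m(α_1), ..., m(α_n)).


c = [6, 4, 0, 2, 3]

Message polynomial: m(x) = 1 + 3·x (mod 7).
For each evaluation point α_i, compute m(α_i) mod 7:
  α_1 = 4: Horner steps 3 → 6, so m(4) = 6.
  α_2 = 1: Horner steps 3 → 4, so m(1) = 4.
  α_3 = 2: Horner steps 3 → 0, so m(2) = 0.
  α_4 = 5: Horner steps 3 → 2, so m(5) = 2.
  α_5 = 3: Horner steps 3 → 3, so m(3) = 3.
Codeword c = [6, 4, 0, 2, 3] ∈ F_7^5.


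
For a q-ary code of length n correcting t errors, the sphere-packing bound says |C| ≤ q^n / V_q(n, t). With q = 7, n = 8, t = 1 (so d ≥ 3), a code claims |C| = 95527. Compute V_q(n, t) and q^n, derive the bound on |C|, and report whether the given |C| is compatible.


V_q(n, t) = 49, q^n = 5764801, Hamming bound = 117649, |C| = 95527 ≤ bound (satisfied).

Step 1: Compute V_q(n, t) = Σ_{j=0}^1 C(n, j) (q−1)^j.
  j = 0: C(8,0)·(6)^0 = 1·1 = 1.
  j = 1: C(8,1)·(6)^1 = 8·6 = 48.
  V_q(n, t) = 1 + 48 = 49.
Step 2: q^n = 7^8 = 5764801.
Step 3: Hamming bound ⌊q^n / V_q(n,t)⌋ = ⌊5764801/49⌋ = 117649.
Step 4: Compare |C| = 95527 to 117649: satisfied.
The claimed |C| lies below the Hamming bound.


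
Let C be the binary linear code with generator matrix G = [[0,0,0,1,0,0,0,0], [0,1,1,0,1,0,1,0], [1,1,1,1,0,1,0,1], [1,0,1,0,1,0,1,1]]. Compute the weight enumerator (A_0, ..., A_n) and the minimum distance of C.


Weight distribution: A_0 = 1, A_1 = 1, A_2 = 1, A_3 = 2, A_4 = 3, A_5 = 5, A_6 = 3. Minimum distance d = 1.

Enumerate all 2^4 = 16 messages m ∈ F_2^4.
For each, compute codeword c = mG in F_2^8, then tally its weight.
  m = 0000 → c = 00000000, weight = 0.
  m = 1000 → c = 00010000, weight = 1.
  m = 0100 → c = 01101010, weight = 4.
  m = 1100 → c = 01111010, weight = 5.
  m = 0010 → c = 11110101, weight = 6.
  m = 1010 → c = 11100101, weight = 5.
  m = 0110 → c = 10011111, weight = 6.
  m = 1110 → c = 10001111, weight = 5.
  m = 0001 → c = 10101011, weight = 5.
  m = 1001 → c = 10111011, weight = 6.
  m = 0101 → c = 11000001, weight = 3.
  m = 1101 → c = 11010001, weight = 4.
  m = 0011 → c = 01011110, weight = 5.
  m = 1011 → c = 01001110, weight = 4.
  m = 0111 → c = 00110100, weight = 3.
  m = 1111 → c = 00100100, weight = 2.
Tally weights:
  weight 0: 1 codewords.
  weight 1: 1 codewords.
  weight 2: 1 codewords.
  weight 3: 2 codewords.
  weight 4: 3 codewords.
  weight 5: 5 codewords.
  weight 6: 3 codewords.
Minimum distance d = smallest w > 0 with A_w > 0 = 1.
Sanity: Σ A_w = 16 = 2^4 = 16 ✓.


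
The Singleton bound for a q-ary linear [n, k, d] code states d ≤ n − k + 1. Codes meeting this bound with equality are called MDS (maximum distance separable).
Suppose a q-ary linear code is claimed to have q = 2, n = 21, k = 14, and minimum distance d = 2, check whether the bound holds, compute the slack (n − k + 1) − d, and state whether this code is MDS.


Singleton RHS = n − k + 1 = 8, slack = 6, bound satisfied, not MDS.

Singleton bound: d ≤ n − k + 1.
Here n = 21, k = 14, so n − k + 1 = 8.
Given d = 2, check d ≤ 8: YES.
Slack = (n − k + 1) − d = 6.
The code is NOT MDS (slack = 6 > 0).
Description: the claimed parameters are [21, 14, 2]_2; such a code would be non-MDS.


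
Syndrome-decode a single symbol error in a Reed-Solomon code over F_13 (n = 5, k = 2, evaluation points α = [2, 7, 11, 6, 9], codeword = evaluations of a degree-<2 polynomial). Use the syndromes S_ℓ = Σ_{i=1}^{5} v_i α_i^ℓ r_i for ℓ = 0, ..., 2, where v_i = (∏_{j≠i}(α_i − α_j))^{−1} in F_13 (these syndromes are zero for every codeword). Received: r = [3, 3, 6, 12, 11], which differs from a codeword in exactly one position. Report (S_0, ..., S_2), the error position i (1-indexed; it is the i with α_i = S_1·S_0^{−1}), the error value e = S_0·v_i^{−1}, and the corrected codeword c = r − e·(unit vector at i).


S = (6, 12, 11), error at position 1, error magnitude e = 7, c = [9, 3, 6, 12, 11].

Step 1: column multipliers v_i = (∏_{j≠i}(α_i − α_j))^{−1} mod 13.
  i = 1 (α = 2): (2−7)(2−11)(2−6)(2−9) = (−5)·(−9)·(−4)·(−7) = 1260 ≡ 12, so v_1 = 12^{−1} = 12 (mod 13).
  i = 2 (α = 7): (7−2)(7−11)(7−6)(7−9) = 5·(−4)·1·(−2) = 40 ≡ 1, so v_2 = 1^{−1} = 1 (mod 13).
  i = 3 (α = 11): (11−2)(11−7)(11−6)(11−9) = 9·4·5·2 = 360 ≡ 9, so v_3 = 9^{−1} = 3 (mod 13).
  i = 4 (α = 6): (6−2)(6−7)(6−11)(6−9) = 4·(−1)·(−5)·(−3) = −60 ≡ 5, so v_4 = 5^{−1} = 8 (mod 13).
  i = 5 (α = 9): (9−2)(9−7)(9−11)(9−6) = 7·2·(−2)·3 = −84 ≡ 7, so v_5 = 7^{−1} = 2 (mod 13).
  v = [12, 1, 3, 8, 2].
Step 2: syndromes of r = [3, 3, 6, 12, 11] (all sums mod 13).
  S_0 = Σ v_i r_i = 12·3 + 1·3 + 3·6 + 8·12 + 2·11 = 175 ≡ 6.
  S_1 = Σ v_i α_i r_i = 12·2·3 + 1·7·3 + 3·11·6 + 8·6·12 + 2·9·11 = 1065 ≡ 12.
  α_i^2 mod 13 = [4, 10, 4, 10, 3].
  S_2 = Σ v_i α_i^2 r_i = 12·4·3 + 1·10·3 + 3·4·6 + 8·10·12 + 2·3·11 = 1272 ≡ 11.
  S = (6, 12, 11) ≠ 0, so r is not a codeword (an error is present).
Step 3: locate the error. For a single error e at position i, S_ℓ = v_i·e·α_i^ℓ, so α_err = S_1/S_0.
  S_0^{−1} = 6^{−1} = 11 (mod 13), so α_err = 12·11 = 132 ≡ 2 = α_1. Error position i = 1.
  Consistency check: S_2/S_1 = 11·12 = 132 ≡ 2 = α_err ✓ (single-error assumption holds).
Step 4: error magnitude e = S_0/v_1 = S_0·∏_{j≠1}(α_1 − α_j) = 6·12 = 72 ≡ 7 (mod 13).
Step 5: correct position 1: c_1 = r_1 − e = 3 − 7 ≡ 9 (mod 13). Hence c = [9, 3, 6, 12, 11].
  Check: interpolating c through the α_i gives m(x) = 1 + 4·x (degree < 2) with m(α_i) = c_i for every i, so c is indeed a codeword.


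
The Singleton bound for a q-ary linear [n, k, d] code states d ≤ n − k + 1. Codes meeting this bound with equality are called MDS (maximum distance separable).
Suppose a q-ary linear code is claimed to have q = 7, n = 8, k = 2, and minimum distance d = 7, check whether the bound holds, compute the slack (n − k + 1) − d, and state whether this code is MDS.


Singleton RHS = n − k + 1 = 7, slack = 0, bound satisfied, MDS.

Singleton bound: d ≤ n − k + 1.
Here n = 8, k = 2, so n − k + 1 = 7.
Given d = 7, check d ≤ 7: YES.
Slack = (n − k + 1) − d = 0.
The code is MDS (slack = 0).
Description: the claimed parameters are [8, 2, 7]_7; such a code would be MDS (meets Singleton bound).


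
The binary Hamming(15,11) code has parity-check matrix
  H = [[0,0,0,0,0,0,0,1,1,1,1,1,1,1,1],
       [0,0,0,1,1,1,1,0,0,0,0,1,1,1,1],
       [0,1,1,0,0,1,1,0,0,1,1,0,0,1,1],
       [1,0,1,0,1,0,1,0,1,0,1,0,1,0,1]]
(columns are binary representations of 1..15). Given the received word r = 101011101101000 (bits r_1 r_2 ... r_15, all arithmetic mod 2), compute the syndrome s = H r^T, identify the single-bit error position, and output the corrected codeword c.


s = (1, 0, 0, 1)^T, error position = 9, corrected codeword c = 101011100101000

Compute s = H r^T mod 2 one row at a time:
  s_1 = 0 + 1 + 1 + 0 + 1 + 0 + 0 + 0 = 3 ≡ 1 (mod 2).
  s_2 = 0 + 1 + 1 + 1 + 1 + 0 + 0 + 0 = 4 ≡ 0 (mod 2).
  s_3 = 0 + 1 + 1 + 1 + 1 + 0 + 0 + 0 = 4 ≡ 0 (mod 2).
  s_4 = 1 + 1 + 1 + 1 + 1 + 0 + 0 + 0 = 5 ≡ 1 (mod 2).
s = (1, 0, 0, 1)^T — this equals column 9 of H (binary 1001), so error is at position 9.
Correct: flip bit 9 of r = 101011101101000 to get c = 101011100101000.


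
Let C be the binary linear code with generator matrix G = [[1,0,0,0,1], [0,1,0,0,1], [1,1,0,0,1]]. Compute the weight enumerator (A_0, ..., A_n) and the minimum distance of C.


Weight distribution: A_0 = 1, A_1 = 3, A_2 = 3, A_3 = 1. Minimum distance d = 1.

Enumerate all 2^3 = 8 messages m ∈ F_2^3.
For each, compute codeword c = mG in F_2^5, then tally its weight.
  m = 000 → c = 00000, weight = 0.
  m = 100 → c = 10001, weight = 2.
  m = 010 → c = 01001, weight = 2.
  m = 110 → c = 11000, weight = 2.
  m = 001 → c = 11001, weight = 3.
  m = 101 → c = 01000, weight = 1.
  m = 011 → c = 10000, weight = 1.
  m = 111 → c = 00001, weight = 1.
Tally weights:
  weight 0: 1 codewords.
  weight 1: 3 codewords.
  weight 2: 3 codewords.
  weight 3: 1 codewords.
Minimum distance d = smallest w > 0 with A_w > 0 = 1.
Sanity: Σ A_w = 8 = 2^3 = 8 ✓.


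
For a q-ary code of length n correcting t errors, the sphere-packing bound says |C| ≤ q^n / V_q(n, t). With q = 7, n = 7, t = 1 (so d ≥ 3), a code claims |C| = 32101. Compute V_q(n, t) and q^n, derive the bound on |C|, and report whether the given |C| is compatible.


V_q(n, t) = 43, q^n = 823543, Hamming bound = 19152, |C| = 32101 > bound (violated).

Step 1: Compute V_q(n, t) = Σ_{j=0}^1 C(n, j) (q−1)^j.
  j = 0: C(7,0)·(6)^0 = 1·1 = 1.
  j = 1: C(7,1)·(6)^1 = 7·6 = 42.
  V_q(n, t) = 1 + 42 = 43.
Step 2: q^n = 7^7 = 823543.
Step 3: Hamming bound ⌊q^n / V_q(n,t)⌋ = ⌊823543/43⌋ = 19152.
Step 4: Compare |C| = 32101 to 19152: violated.
The claimed |C| lies above the Hamming bound, so no 7-ary code of length 7 with d ≥ 3 can have 32101 codewords.


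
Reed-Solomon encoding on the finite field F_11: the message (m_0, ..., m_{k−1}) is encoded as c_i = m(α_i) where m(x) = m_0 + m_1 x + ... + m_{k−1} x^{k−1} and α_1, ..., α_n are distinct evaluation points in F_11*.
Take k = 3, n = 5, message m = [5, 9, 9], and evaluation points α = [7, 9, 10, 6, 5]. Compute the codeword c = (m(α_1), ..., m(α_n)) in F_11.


c = [3, 1, 5, 9, 0]

Message polynomial: m(x) = 5 + 9·x + 9·x^2 (mod 11).
For each evaluation point α_i, compute m(α_i) mod 11:
  α_1 = 7: Horner steps 9 → 6 → 3, so m(7) = 3.
  α_2 = 9: Horner steps 9 → 2 → 1, so m(9) = 1.
  α_3 = 10: Horner steps 9 → 0 → 5, so m(10) = 5.
  α_4 = 6: Horner steps 9 → 8 → 9, so m(6) = 9.
  α_5 = 5: Horner steps 9 → 10 → 0, so m(5) = 0.
Codeword c = [3, 1, 5, 9, 0] ∈ F_11^5.


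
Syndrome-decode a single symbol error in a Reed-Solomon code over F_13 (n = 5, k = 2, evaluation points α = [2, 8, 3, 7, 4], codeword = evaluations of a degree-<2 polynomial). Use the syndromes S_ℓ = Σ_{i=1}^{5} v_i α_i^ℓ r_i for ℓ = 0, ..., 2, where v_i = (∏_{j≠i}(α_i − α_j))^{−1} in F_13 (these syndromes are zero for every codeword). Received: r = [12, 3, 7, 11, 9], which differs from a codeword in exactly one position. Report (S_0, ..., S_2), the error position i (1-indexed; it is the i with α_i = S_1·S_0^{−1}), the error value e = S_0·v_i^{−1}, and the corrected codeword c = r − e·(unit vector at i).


S = (7, 8, 11), error at position 3, error magnitude e = 3, c = [12, 3, 4, 11, 9].

Step 1: column multipliers v_i = (∏_{j≠i}(α_i − α_j))^{−1} mod 13.
  i = 1 (α = 2): (2−8)(2−3)(2−7)(2−4) = (−6)·(−1)·(−5)·(−2) = 60 ≡ 8, so v_1 = 8^{−1} = 5 (mod 13).
  i = 2 (α = 8): (8−2)(8−3)(8−7)(8−4) = 6·5·1·4 = 120 ≡ 3, so v_2 = 3^{−1} = 9 (mod 13).
  i = 3 (α = 3): (3−2)(3−8)(3−7)(3−4) = 1·(−5)·(−4)·(−1) = −20 ≡ 6, so v_3 = 6^{−1} = 11 (mod 13).
  i = 4 (α = 7): (7−2)(7−8)(7−3)(7−4) = 5·(−1)·4·3 = −60 ≡ 5, so v_4 = 5^{−1} = 8 (mod 13).
  i = 5 (α = 4): (4−2)(4−8)(4−3)(4−7) = 2·(−4)·1·(−3) = 24 ≡ 11, so v_5 = 11^{−1} = 6 (mod 13).
  v = [5, 9, 11, 8, 6].
Step 2: syndromes of r = [12, 3, 7, 11, 9] (all sums mod 13).
  S_0 = Σ v_i r_i = 5·12 + 9·3 + 11·7 + 8·11 + 6·9 = 306 ≡ 7.
  S_1 = Σ v_i α_i r_i = 5·2·12 + 9·8·3 + 11·3·7 + 8·7·11 + 6·4·9 = 1399 ≡ 8.
  α_i^2 mod 13 = [4, 12, 9, 10, 3].
  S_2 = Σ v_i α_i^2 r_i = 5·4·12 + 9·12·3 + 11·9·7 + 8·10·11 + 6·3·9 = 2299 ≡ 11.
  S = (7, 8, 11) ≠ 0, so r is not a codeword (an error is present).
Step 3: locate the error. For a single error e at position i, S_ℓ = v_i·e·α_i^ℓ, so α_err = S_1/S_0.
  S_0^{−1} = 7^{−1} = 2 (mod 13), so α_err = 8·2 = 16 ≡ 3 = α_3. Error position i = 3.
  Consistency check: S_2/S_1 = 11·5 = 55 ≡ 3 = α_err ✓ (single-error assumption holds).
Step 4: error magnitude e = S_0/v_3 = S_0·∏_{j≠3}(α_3 − α_j) = 7·6 = 42 ≡ 3 (mod 13).
Step 5: correct position 3: c_3 = r_3 − e = 7 − 3 ≡ 4 (mod 13). Hence c = [12, 3, 4, 11, 9].
  Check: interpolating c through the α_i gives m(x) = 2 + 5·x (degree < 2) with m(α_i) = c_i for every i, so c is indeed a codeword.


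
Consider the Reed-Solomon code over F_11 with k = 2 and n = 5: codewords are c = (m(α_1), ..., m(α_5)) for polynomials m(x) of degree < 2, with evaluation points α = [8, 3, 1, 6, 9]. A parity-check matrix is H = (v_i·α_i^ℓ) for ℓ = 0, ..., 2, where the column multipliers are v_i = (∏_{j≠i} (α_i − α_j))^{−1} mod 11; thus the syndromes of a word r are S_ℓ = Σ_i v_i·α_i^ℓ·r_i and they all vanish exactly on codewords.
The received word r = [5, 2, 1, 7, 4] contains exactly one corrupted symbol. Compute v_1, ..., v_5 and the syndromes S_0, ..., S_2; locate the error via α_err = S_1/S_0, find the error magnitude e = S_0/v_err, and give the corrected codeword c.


S = (2, 6, 7), error at position 2, error magnitude e = 3, c = [5, 10, 1, 7, 4].

Step 1: column multipliers v_i = (∏_{j≠i}(α_i − α_j))^{−1} mod 11.
  i = 1 (α = 8): (8−3)(8−1)(8−6)(8−9) = 5·7·2·(−1) = −70 ≡ 7, so v_1 = 7^{−1} = 8 (mod 11).
  i = 2 (α = 3): (3−8)(3−1)(3−6)(3−9) = (−5)·2·(−3)·(−6) = −180 ≡ 7, so v_2 = 7^{−1} = 8 (mod 11).
  i = 3 (α = 1): (1−8)(1−3)(1−6)(1−9) = (−7)·(−2)·(−5)·(−8) = 560 ≡ 10, so v_3 = 10^{−1} = 10 (mod 11).
  i = 4 (α = 6): (6−8)(6−3)(6−1)(6−9) = (−2)·3·5·(−3) = 90 ≡ 2, so v_4 = 2^{−1} = 6 (mod 11).
  i = 5 (α = 9): (9−8)(9−3)(9−1)(9−6) = 1·6·8·3 = 144 ≡ 1, so v_5 = 1^{−1} = 1 (mod 11).
  v = [8, 8, 10, 6, 1].
Step 2: syndromes of r = [5, 2, 1, 7, 4] (all sums mod 11).
  S_0 = Σ v_i r_i = 8·5 + 8·2 + 10·1 + 6·7 + 1·4 = 112 ≡ 2.
  S_1 = Σ v_i α_i r_i = 8·8·5 + 8·3·2 + 10·1·1 + 6·6·7 + 1·9·4 = 666 ≡ 6.
  α_i^2 mod 11 = [9, 9, 1, 3, 4].
  S_2 = Σ v_i α_i^2 r_i = 8·9·5 + 8·9·2 + 10·1·1 + 6·3·7 + 1·4·4 = 656 ≡ 7.
  S = (2, 6, 7) ≠ 0, so r is not a codeword (an error is present).
Step 3: locate the error. For a single error e at position i, S_ℓ = v_i·e·α_i^ℓ, so α_err = S_1/S_0.
  S_0^{−1} = 2^{−1} = 6 (mod 11), so α_err = 6·6 = 36 ≡ 3 = α_2. Error position i = 2.
  Consistency check: S_2/S_1 = 7·2 = 14 ≡ 3 = α_err ✓ (single-error assumption holds).
Step 4: error magnitude e = S_0/v_2 = S_0·∏_{j≠2}(α_2 − α_j) = 2·7 = 14 ≡ 3 (mod 11).
Step 5: correct position 2: c_2 = r_2 − e = 2 − 3 ≡ 10 (mod 11). Hence c = [5, 10, 1, 7, 4].
  Check: interpolating c through the α_i gives m(x) = 2 + 10·x (degree < 2) with m(α_i) = c_i for every i, so c is indeed a codeword.


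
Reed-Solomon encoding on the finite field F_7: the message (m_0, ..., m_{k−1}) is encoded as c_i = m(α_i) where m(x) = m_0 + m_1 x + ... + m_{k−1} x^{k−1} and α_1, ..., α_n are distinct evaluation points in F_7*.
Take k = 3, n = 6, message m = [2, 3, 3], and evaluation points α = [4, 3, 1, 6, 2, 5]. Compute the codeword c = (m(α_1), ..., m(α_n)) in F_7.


c = [6, 3, 1, 2, 6, 1]

Message polynomial: m(x) = 2 + 3·x + 3·x^2 (mod 7).
For each evaluation point α_i, compute m(α_i) mod 7:
  α_1 = 4: Horner steps 3 → 1 → 6, so m(4) = 6.
  α_2 = 3: Horner steps 3 → 5 → 3, so m(3) = 3.
  α_3 = 1: Horner steps 3 → 6 → 1, so m(1) = 1.
  α_4 = 6: Horner steps 3 → 0 → 2, so m(6) = 2.
  α_5 = 2: Horner steps 3 → 2 → 6, so m(2) = 6.
  α_6 = 5: Horner steps 3 → 4 → 1, so m(5) = 1.
Codeword c = [6, 3, 1, 2, 6, 1] ∈ F_7^6.


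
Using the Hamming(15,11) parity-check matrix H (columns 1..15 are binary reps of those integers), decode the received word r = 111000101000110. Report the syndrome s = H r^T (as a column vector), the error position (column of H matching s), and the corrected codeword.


s = (1, 1, 0, 1)^T, error position = 13, corrected codeword c = 111000101000010

Compute s = H r^T mod 2 one row at a time:
  s_1 = 0 + 1 + 0 + 0 + 0 + 1 + 1 + 0 = 3 ≡ 1 (mod 2).
  s_2 = 0 + 0 + 0 + 1 + 0 + 1 + 1 + 0 = 3 ≡ 1 (mod 2).
  s_3 = 1 + 1 + 0 + 1 + 0 + 0 + 1 + 0 = 4 ≡ 0 (mod 2).
  s_4 = 1 + 1 + 0 + 1 + 1 + 0 + 1 + 0 = 5 ≡ 1 (mod 2).
s = (1, 1, 0, 1)^T — this equals column 13 of H (binary 1101), so error is at position 13.
Correct: flip bit 13 of r = 111000101000110 to get c = 111000101000010.


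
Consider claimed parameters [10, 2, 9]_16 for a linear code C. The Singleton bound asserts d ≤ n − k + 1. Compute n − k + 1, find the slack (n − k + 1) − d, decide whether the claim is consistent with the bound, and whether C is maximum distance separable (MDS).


Singleton RHS = n − k + 1 = 9, slack = 0, bound satisfied, MDS.

Singleton bound: d ≤ n − k + 1.
Here n = 10, k = 2, so n − k + 1 = 9.
Given d = 9, check d ≤ 9: YES.
Slack = (n − k + 1) − d = 0.
The code is MDS (slack = 0).
Description: the claimed parameters are [10, 2, 9]_16; such a code would be MDS (meets Singleton bound).


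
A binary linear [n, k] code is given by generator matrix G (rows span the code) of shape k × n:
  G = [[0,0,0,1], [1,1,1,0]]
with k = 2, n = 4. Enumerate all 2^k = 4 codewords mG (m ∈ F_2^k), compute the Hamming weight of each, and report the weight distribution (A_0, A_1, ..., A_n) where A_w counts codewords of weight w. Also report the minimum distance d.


Weight distribution: A_0 = 1, A_1 = 1, A_3 = 1, A_4 = 1. Minimum distance d = 1.

Enumerate all 2^2 = 4 messages m ∈ F_2^2.
For each, compute codeword c = mG in F_2^4, then tally its weight.
  m = 00 → c = 0000, weight = 0.
  m = 10 → c = 0001, weight = 1.
  m = 01 → c = 1110, weight = 3.
  m = 11 → c = 1111, weight = 4.
Tally weights:
  weight 0: 1 codewords.
  weight 1: 1 codewords.
  weight 3: 1 codewords.
  weight 4: 1 codewords.
Minimum distance d = smallest w > 0 with A_w > 0 = 1.
Sanity: Σ A_w = 4 = 2^2 = 4 ✓.


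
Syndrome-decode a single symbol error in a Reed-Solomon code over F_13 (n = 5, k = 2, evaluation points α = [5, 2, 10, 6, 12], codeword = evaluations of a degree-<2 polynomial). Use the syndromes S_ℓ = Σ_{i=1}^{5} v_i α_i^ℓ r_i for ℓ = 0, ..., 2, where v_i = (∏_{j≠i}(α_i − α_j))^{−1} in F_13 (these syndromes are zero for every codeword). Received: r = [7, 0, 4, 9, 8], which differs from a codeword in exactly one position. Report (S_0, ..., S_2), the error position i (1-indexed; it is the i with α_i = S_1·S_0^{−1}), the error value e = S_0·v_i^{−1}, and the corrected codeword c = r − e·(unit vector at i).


S = (7, 1, 2), error at position 2, error magnitude e = 12, c = [7, 1, 4, 9, 8].

Step 1: column multipliers v_i = (∏_{j≠i}(α_i − α_j))^{−1} mod 13.
  i = 1 (α = 5): (5−2)(5−10)(5−6)(5−12) = 3·(−5)·(−1)·(−7) = −105 ≡ 12, so v_1 = 12^{−1} = 12 (mod 13).
  i = 2 (α = 2): (2−5)(2−10)(2−6)(2−12) = (−3)·(−8)·(−4)·(−10) = 960 ≡ 11, so v_2 = 11^{−1} = 6 (mod 13).
  i = 3 (α = 10): (10−5)(10−2)(10−6)(10−12) = 5·8·4·(−2) = −320 ≡ 5, so v_3 = 5^{−1} = 8 (mod 13).
  i = 4 (α = 6): (6−5)(6−2)(6−10)(6−12) = 1·4·(−4)·(−6) = 96 ≡ 5, so v_4 = 5^{−1} = 8 (mod 13).
  i = 5 (α = 12): (12−5)(12−2)(12−10)(12−6) = 7·10·2·6 = 840 ≡ 8, so v_5 = 8^{−1} = 5 (mod 13).
  v = [12, 6, 8, 8, 5].
Step 2: syndromes of r = [7, 0, 4, 9, 8] (all sums mod 13).
  S_0 = Σ v_i r_i = 12·7 + 6·0 + 8·4 + 8·9 + 5·8 = 228 ≡ 7.
  S_1 = Σ v_i α_i r_i = 12·5·7 + 6·2·0 + 8·10·4 + 8·6·9 + 5·12·8 = 1652 ≡ 1.
  α_i^2 mod 13 = [12, 4, 9, 10, 1].
  S_2 = Σ v_i α_i^2 r_i = 12·12·7 + 6·4·0 + 8·9·4 + 8·10·9 + 5·1·8 = 2056 ≡ 2.
  S = (7, 1, 2) ≠ 0, so r is not a codeword (an error is present).
Step 3: locate the error. For a single error e at position i, S_ℓ = v_i·e·α_i^ℓ, so α_err = S_1/S_0.
  S_0^{−1} = 7^{−1} = 2 (mod 13), so α_err = 1·2 = 2 ≡ 2 = α_2. Error position i = 2.
  Consistency check: S_2/S_1 = 2·1 = 2 ≡ 2 = α_err ✓ (single-error assumption holds).
Step 4: error magnitude e = S_0/v_2 = S_0·∏_{j≠2}(α_2 − α_j) = 7·11 = 77 ≡ 12 (mod 13).
Step 5: correct position 2: c_2 = r_2 − e = 0 − 12 ≡ 1 (mod 13). Hence c = [7, 1, 4, 9, 8].
  Check: interpolating c through the α_i gives m(x) = 10 + 2·x (degree < 2) with m(α_i) = c_i for every i, so c is indeed a codeword.


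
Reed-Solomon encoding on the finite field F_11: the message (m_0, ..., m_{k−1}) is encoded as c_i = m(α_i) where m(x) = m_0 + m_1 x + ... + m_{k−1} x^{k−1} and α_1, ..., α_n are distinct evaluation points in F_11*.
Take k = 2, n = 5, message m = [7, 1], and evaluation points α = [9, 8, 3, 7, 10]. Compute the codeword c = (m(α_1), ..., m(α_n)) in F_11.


c = [5, 4, 10, 3, 6]

Message polynomial: m(x) = 7 + 1·x (mod 11).
For each evaluation point α_i, compute m(α_i) mod 11:
  α_1 = 9: Horner steps 1 → 5, so m(9) = 5.
  α_2 = 8: Horner steps 1 → 4, so m(8) = 4.
  α_3 = 3: Horner steps 1 → 10, so m(3) = 10.
  α_4 = 7: Horner steps 1 → 3, so m(7) = 3.
  α_5 = 10: Horner steps 1 → 6, so m(10) = 6.
Codeword c = [5, 4, 10, 3, 6] ∈ F_11^5.


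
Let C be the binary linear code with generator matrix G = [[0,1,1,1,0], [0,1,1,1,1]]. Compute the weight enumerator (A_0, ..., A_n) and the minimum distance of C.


Weight distribution: A_0 = 1, A_1 = 1, A_3 = 1, A_4 = 1. Minimum distance d = 1.

Enumerate all 2^2 = 4 messages m ∈ F_2^2.
For each, compute codeword c = mG in F_2^5, then tally its weight.
  m = 00 → c = 00000, weight = 0.
  m = 10 → c = 01110, weight = 3.
  m = 01 → c = 01111, weight = 4.
  m = 11 → c = 00001, weight = 1.
Tally weights:
  weight 0: 1 codewords.
  weight 1: 1 codewords.
  weight 3: 1 codewords.
  weight 4: 1 codewords.
Minimum distance d = smallest w > 0 with A_w > 0 = 1.
Sanity: Σ A_w = 4 = 2^2 = 4 ✓.


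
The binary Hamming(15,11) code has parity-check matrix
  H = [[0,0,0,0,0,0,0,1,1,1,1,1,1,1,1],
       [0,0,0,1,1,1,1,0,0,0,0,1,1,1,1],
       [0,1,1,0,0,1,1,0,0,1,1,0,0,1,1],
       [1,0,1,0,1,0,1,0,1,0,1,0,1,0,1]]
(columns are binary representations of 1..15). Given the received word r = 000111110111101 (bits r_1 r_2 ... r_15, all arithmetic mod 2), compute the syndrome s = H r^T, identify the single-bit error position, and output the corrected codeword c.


s = (0, 1, 1, 1)^T, error position = 7, corrected codeword c = 000111010111101

Compute s = H r^T mod 2 one row at a time:
  s_1 = 1 + 0 + 1 + 1 + 1 + 1 + 0 + 1 = 6 ≡ 0 (mod 2).
  s_2 = 1 + 1 + 1 + 1 + 1 + 1 + 0 + 1 = 7 ≡ 1 (mod 2).
  s_3 = 0 + 0 + 1 + 1 + 1 + 1 + 0 + 1 = 5 ≡ 1 (mod 2).
  s_4 = 0 + 0 + 1 + 1 + 0 + 1 + 1 + 1 = 5 ≡ 1 (mod 2).
s = (0, 1, 1, 1)^T — this equals column 7 of H (binary 0111), so error is at position 7.
Correct: flip bit 7 of r = 000111110111101 to get c = 000111010111101.


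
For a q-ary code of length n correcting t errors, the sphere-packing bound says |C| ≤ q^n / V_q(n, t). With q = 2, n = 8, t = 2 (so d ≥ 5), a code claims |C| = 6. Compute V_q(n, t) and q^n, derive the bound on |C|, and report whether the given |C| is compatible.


V_q(n, t) = 37, q^n = 256, Hamming bound = 6, |C| = 6 ≤ bound (satisfied).

Step 1: Compute V_q(n, t) = Σ_{j=0}^2 C(n, j) (q−1)^j.
  j = 0: C(8,0)·(1)^0 = 1·1 = 1.
  j = 1: C(8,1)·(1)^1 = 8·1 = 8.
  j = 2: C(8,2)·(1)^2 = 28·1 = 28.
  V_q(n, t) = 1 + 8 + 28 = 37.
Step 2: q^n = 2^8 = 256.
Step 3: Hamming bound ⌊q^n / V_q(n,t)⌋ = ⌊256/37⌋ = 6.
Step 4: Compare |C| = 6 to 6: satisfied.
The claimed |C| lies at the Hamming bound (tight).


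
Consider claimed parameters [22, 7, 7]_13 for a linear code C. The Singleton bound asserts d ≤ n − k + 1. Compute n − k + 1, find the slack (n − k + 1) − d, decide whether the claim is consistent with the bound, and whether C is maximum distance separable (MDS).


Singleton RHS = n − k + 1 = 16, slack = 9, bound satisfied, not MDS.

Singleton bound: d ≤ n − k + 1.
Here n = 22, k = 7, so n − k + 1 = 16.
Given d = 7, check d ≤ 16: YES.
Slack = (n − k + 1) − d = 9.
The code is NOT MDS (slack = 9 > 0).
Description: the claimed parameters are [22, 7, 7]_13; such a code would be non-MDS.


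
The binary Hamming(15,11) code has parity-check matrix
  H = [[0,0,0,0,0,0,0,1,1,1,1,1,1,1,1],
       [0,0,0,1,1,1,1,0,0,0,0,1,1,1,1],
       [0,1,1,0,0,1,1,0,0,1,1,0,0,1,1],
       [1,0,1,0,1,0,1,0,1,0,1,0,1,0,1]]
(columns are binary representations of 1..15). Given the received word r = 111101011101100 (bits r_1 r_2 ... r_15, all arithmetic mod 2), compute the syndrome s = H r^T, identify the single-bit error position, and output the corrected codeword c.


s = (1, 0, 0, 0)^T, error position = 8, corrected codeword c = 111101001101100

Compute s = H r^T mod 2 one row at a time:
  s_1 = 1 + 1 + 1 + 0 + 1 + 1 + 0 + 0 = 5 ≡ 1 (mod 2).
  s_2 = 1 + 0 + 1 + 0 + 1 + 1 + 0 + 0 = 4 ≡ 0 (mod 2).
  s_3 = 1 + 1 + 1 + 0 + 1 + 0 + 0 + 0 = 4 ≡ 0 (mod 2).
  s_4 = 1 + 1 + 0 + 0 + 1 + 0 + 1 + 0 = 4 ≡ 0 (mod 2).
s = (1, 0, 0, 0)^T — this equals column 8 of H (binary 1000), so error is at position 8.
Correct: flip bit 8 of r = 111101011101100 to get c = 111101001101100.


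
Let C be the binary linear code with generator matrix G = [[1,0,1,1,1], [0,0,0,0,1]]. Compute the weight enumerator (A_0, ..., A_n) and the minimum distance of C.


Weight distribution: A_0 = 1, A_1 = 1, A_3 = 1, A_4 = 1. Minimum distance d = 1.

Enumerate all 2^2 = 4 messages m ∈ F_2^2.
For each, compute codeword c = mG in F_2^5, then tally its weight.
  m = 00 → c = 00000, weight = 0.
  m = 10 → c = 10111, weight = 4.
  m = 01 → c = 00001, weight = 1.
  m = 11 → c = 10110, weight = 3.
Tally weights:
  weight 0: 1 codewords.
  weight 1: 1 codewords.
  weight 3: 1 codewords.
  weight 4: 1 codewords.
Minimum distance d = smallest w > 0 with A_w > 0 = 1.
Sanity: Σ A_w = 4 = 2^2 = 4 ✓.


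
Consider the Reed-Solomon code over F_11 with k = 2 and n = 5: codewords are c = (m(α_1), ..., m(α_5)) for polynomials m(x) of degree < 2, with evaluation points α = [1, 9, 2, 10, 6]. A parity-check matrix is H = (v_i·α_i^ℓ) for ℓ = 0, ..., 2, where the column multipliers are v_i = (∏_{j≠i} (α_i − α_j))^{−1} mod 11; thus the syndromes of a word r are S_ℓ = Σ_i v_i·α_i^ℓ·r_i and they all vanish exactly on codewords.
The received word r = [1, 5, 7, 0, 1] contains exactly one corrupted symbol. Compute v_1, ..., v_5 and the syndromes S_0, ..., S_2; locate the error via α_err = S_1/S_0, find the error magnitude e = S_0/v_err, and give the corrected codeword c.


S = (4, 2, 1), error at position 5, error magnitude e = 3, c = [1, 5, 7, 0, 9].

Step 1: column multipliers v_i = (∏_{j≠i}(α_i − α_j))^{−1} mod 11.
  i = 1 (α = 1): (1−9)(1−2)(1−10)(1−6) = (−8)·(−1)·(−9)·(−5) = 360 ≡ 8, so v_1 = 8^{−1} = 7 (mod 11).
  i = 2 (α = 9): (9−1)(9−2)(9−10)(9−6) = 8·7·(−1)·3 = −168 ≡ 8, so v_2 = 8^{−1} = 7 (mod 11).
  i = 3 (α = 2): (2−1)(2−9)(2−10)(2−6) = 1·(−7)·(−8)·(−4) = −224 ≡ 7, so v_3 = 7^{−1} = 8 (mod 11).
  i = 4 (α = 10): (10−1)(10−9)(10−2)(10−6) = 9·1·8·4 = 288 ≡ 2, so v_4 = 2^{−1} = 6 (mod 11).
  i = 5 (α = 6): (6−1)(6−9)(6−2)(6−10) = 5·(−3)·4·(−4) = 240 ≡ 9, so v_5 = 9^{−1} = 5 (mod 11).
  v = [7, 7, 8, 6, 5].
Step 2: syndromes of r = [1, 5, 7, 0, 1] (all sums mod 11).
  S_0 = Σ v_i r_i = 7·1 + 7·5 + 8·7 + 6·0 + 5·1 = 103 ≡ 4.
  S_1 = Σ v_i α_i r_i = 7·1·1 + 7·9·5 + 8·2·7 + 6·10·0 + 5·6·1 = 464 ≡ 2.
  α_i^2 mod 11 = [1, 4, 4, 1, 3].
  S_2 = Σ v_i α_i^2 r_i = 7·1·1 + 7·4·5 + 8·4·7 + 6·1·0 + 5·3·1 = 386 ≡ 1.
  S = (4, 2, 1) ≠ 0, so r is not a codeword (an error is present).
Step 3: locate the error. For a single error e at position i, S_ℓ = v_i·e·α_i^ℓ, so α_err = S_1/S_0.
  S_0^{−1} = 4^{−1} = 3 (mod 11), so α_err = 2·3 = 6 ≡ 6 = α_5. Error position i = 5.
  Consistency check: S_2/S_1 = 1·6 = 6 ≡ 6 = α_err ✓ (single-error assumption holds).
Step 4: error magnitude e = S_0/v_5 = S_0·∏_{j≠5}(α_5 − α_j) = 4·9 = 36 ≡ 3 (mod 11).
Step 5: correct position 5: c_5 = r_5 − e = 1 − 3 ≡ 9 (mod 11). Hence c = [1, 5, 7, 0, 9].
  Check: interpolating c through the α_i gives m(x) = 6 + 6·x (degree < 2) with m(α_i) = c_i for every i, so c is indeed a codeword.


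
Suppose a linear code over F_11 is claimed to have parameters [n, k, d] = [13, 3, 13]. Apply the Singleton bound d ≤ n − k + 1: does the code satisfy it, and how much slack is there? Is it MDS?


Singleton RHS = n − k + 1 = 11, slack = -2, bound violated (no such code; not MDS).

Singleton bound: d ≤ n − k + 1.
Here n = 13, k = 3, so n − k + 1 = 11.
Given d = 13, check d ≤ 11: NO.
Slack = (n − k + 1) − d = -2.
The slack is negative: d = 13 exceeds n − k + 1 = 11 by 2, so the Singleton bound is violated and no linear [13, 3, 13]_11 code can exist. In particular it is not MDS (MDS requires d = n − k + 1 exactly).
Description: the claimed parameters are [13, 3, 13]_11; such a code would be impossible (violates the Singleton bound).


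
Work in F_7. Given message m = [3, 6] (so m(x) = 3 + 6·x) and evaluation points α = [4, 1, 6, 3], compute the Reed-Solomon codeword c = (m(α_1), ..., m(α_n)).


c = [6, 2, 4, 0]

Message polynomial: m(x) = 3 + 6·x (mod 7).
For each evaluation point α_i, compute m(α_i) mod 7:
  α_1 = 4: Horner steps 6 → 6, so m(4) = 6.
  α_2 = 1: Horner steps 6 → 2, so m(1) = 2.
  α_3 = 6: Horner steps 6 → 4, so m(6) = 4.
  α_4 = 3: Horner steps 6 → 0, so m(3) = 0.
Codeword c = [6, 2, 4, 0] ∈ F_7^4.


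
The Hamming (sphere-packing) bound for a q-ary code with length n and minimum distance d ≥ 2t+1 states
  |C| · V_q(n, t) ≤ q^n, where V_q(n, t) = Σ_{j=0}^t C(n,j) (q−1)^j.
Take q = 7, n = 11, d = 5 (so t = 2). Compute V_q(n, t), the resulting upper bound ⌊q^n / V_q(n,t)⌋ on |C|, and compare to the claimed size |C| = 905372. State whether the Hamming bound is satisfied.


V_q(n, t) = 2047, q^n = 1977326743, Hamming bound = 965963, |C| = 905372 ≤ bound (satisfied).

Step 1: Compute V_q(n, t) = Σ_{j=0}^2 C(n, j) (q−1)^j.
  j = 0: C(11,0)·(6)^0 = 1·1 = 1.
  j = 1: C(11,1)·(6)^1 = 11·6 = 66.
  j = 2: C(11,2)·(6)^2 = 55·36 = 1980.
  V_q(n, t) = 1 + 66 + 1980 = 2047.
Step 2: q^n = 7^11 = 1977326743.
Step 3: Hamming bound ⌊q^n / V_q(n,t)⌋ = ⌊1977326743/2047⌋ = 965963.
Step 4: Compare |C| = 905372 to 965963: satisfied.
The claimed |C| lies below the Hamming bound.


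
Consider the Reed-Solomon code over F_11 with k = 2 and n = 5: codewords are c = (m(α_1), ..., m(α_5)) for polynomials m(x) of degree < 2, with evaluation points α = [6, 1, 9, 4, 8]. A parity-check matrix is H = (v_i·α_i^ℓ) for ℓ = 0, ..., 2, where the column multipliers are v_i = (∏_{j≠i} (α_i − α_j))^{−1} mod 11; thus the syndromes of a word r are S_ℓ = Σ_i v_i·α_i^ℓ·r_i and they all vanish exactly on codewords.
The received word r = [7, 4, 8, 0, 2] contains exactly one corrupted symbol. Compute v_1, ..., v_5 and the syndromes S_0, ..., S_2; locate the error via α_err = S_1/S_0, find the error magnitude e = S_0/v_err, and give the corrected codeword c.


S = (10, 5, 8), error at position 1, error magnitude e = 6, c = [1, 4, 8, 0, 2].

Step 1: column multipliers v_i = (∏_{j≠i}(α_i − α_j))^{−1} mod 11.
  i = 1 (α = 6): (6−1)(6−9)(6−4)(6−8) = 5·(−3)·2·(−2) = 60 ≡ 5, so v_1 = 5^{−1} = 9 (mod 11).
  i = 2 (α = 1): (1−6)(1−9)(1−4)(1−8) = (−5)·(−8)·(−3)·(−7) = 840 ≡ 4, so v_2 = 4^{−1} = 3 (mod 11).
  i = 3 (α = 9): (9−6)(9−1)(9−4)(9−8) = 3·8·5·1 = 120 ≡ 10, so v_3 = 10^{−1} = 10 (mod 11).
  i = 4 (α = 4): (4−6)(4−1)(4−9)(4−8) = (−2)·3·(−5)·(−4) = −120 ≡ 1, so v_4 = 1^{−1} = 1 (mod 11).
  i = 5 (α = 8): (8−6)(8−1)(8−9)(8−4) = 2·7·(−1)·4 = −56 ≡ 10, so v_5 = 10^{−1} = 10 (mod 11).
  v = [9, 3, 10, 1, 10].
Step 2: syndromes of r = [7, 4, 8, 0, 2] (all sums mod 11).
  S_0 = Σ v_i r_i = 9·7 + 3·4 + 10·8 + 1·0 + 10·2 = 175 ≡ 10.
  S_1 = Σ v_i α_i r_i = 9·6·7 + 3·1·4 + 10·9·8 + 1·4·0 + 10·8·2 = 1270 ≡ 5.
  α_i^2 mod 11 = [3, 1, 4, 5, 9].
  S_2 = Σ v_i α_i^2 r_i = 9·3·7 + 3·1·4 + 10·4·8 + 1·5·0 + 10·9·2 = 701 ≡ 8.
  S = (10, 5, 8) ≠ 0, so r is not a codeword (an error is present).
Step 3: locate the error. For a single error e at position i, S_ℓ = v_i·e·α_i^ℓ, so α_err = S_1/S_0.
  S_0^{−1} = 10^{−1} = 10 (mod 11), so α_err = 5·10 = 50 ≡ 6 = α_1. Error position i = 1.
  Consistency check: S_2/S_1 = 8·9 = 72 ≡ 6 = α_err ✓ (single-error assumption holds).
Step 4: error magnitude e = S_0/v_1 = S_0·∏_{j≠1}(α_1 − α_j) = 10·5 = 50 ≡ 6 (mod 11).
Step 5: correct position 1: c_1 = r_1 − e = 7 − 6 ≡ 1 (mod 11). Hence c = [1, 4, 8, 0, 2].
  Check: interpolating c through the α_i gives m(x) = 9 + 6·x (degree < 2) with m(α_i) = c_i for every i, so c is indeed a codeword.


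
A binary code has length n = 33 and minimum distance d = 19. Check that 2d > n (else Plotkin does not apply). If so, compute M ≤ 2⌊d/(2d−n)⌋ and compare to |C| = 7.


Plotkin bound M ≤ 6; given |C| = 7 > bound (violated).

Check applicability: 2d = 38, n = 33.
2d − n = 5 > 0, so Plotkin applies.
Compute d/(2d−n) = 19/5 ≈ 3.8000.
⌊d/(2d−n)⌋ = 3.
Plotkin bound: M ≤ 2·3 = 6.
Given |C| = 7, check: VIOLATED.
This |C| is above the Plotkin bound, so no binary code with n = 33, d = 19 and 7 codewords exists.
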